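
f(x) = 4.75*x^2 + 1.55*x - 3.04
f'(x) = 9.5*x + 1.55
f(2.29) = 25.42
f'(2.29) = 23.30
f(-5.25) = 119.74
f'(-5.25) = -48.32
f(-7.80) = 273.86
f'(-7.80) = -72.55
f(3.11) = 47.72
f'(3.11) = 31.10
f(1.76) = 14.40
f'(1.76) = 18.27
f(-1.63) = 7.05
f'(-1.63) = -13.94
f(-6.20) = 169.94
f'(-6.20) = -57.35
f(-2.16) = 15.77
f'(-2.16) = -18.97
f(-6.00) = 158.66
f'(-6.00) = -55.45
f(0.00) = -3.04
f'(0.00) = 1.55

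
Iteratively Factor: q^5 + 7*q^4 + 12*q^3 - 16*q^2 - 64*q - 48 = (q + 2)*(q^4 + 5*q^3 + 2*q^2 - 20*q - 24) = (q + 2)^2*(q^3 + 3*q^2 - 4*q - 12) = (q + 2)^3*(q^2 + q - 6) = (q + 2)^3*(q + 3)*(q - 2)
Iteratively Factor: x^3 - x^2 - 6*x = (x)*(x^2 - x - 6) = x*(x + 2)*(x - 3)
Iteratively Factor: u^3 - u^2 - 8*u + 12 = (u - 2)*(u^2 + u - 6) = (u - 2)^2*(u + 3)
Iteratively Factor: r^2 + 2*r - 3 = (r - 1)*(r + 3)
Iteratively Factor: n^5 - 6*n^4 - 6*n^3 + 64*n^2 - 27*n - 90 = (n + 3)*(n^4 - 9*n^3 + 21*n^2 + n - 30) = (n - 5)*(n + 3)*(n^3 - 4*n^2 + n + 6) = (n - 5)*(n - 3)*(n + 3)*(n^2 - n - 2) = (n - 5)*(n - 3)*(n + 1)*(n + 3)*(n - 2)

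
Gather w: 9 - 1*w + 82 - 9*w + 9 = 100 - 10*w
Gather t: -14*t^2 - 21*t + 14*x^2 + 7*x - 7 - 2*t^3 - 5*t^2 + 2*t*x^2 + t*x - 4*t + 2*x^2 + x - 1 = -2*t^3 - 19*t^2 + t*(2*x^2 + x - 25) + 16*x^2 + 8*x - 8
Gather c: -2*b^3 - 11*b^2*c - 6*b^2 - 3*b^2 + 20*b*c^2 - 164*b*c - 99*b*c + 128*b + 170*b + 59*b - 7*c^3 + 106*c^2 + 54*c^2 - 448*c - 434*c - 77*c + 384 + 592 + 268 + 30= -2*b^3 - 9*b^2 + 357*b - 7*c^3 + c^2*(20*b + 160) + c*(-11*b^2 - 263*b - 959) + 1274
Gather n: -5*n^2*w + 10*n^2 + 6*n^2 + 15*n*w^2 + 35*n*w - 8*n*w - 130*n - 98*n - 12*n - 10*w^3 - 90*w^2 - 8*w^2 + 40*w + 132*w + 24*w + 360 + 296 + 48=n^2*(16 - 5*w) + n*(15*w^2 + 27*w - 240) - 10*w^3 - 98*w^2 + 196*w + 704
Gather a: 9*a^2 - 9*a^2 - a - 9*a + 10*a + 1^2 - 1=0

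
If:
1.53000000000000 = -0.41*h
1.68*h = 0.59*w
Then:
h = -3.73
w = -10.63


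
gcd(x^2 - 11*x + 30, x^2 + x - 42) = x - 6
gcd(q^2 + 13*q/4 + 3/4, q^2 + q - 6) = q + 3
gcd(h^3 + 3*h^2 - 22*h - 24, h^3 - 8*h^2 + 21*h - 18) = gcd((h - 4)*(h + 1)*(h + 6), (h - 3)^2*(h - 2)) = 1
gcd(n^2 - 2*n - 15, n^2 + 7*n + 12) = n + 3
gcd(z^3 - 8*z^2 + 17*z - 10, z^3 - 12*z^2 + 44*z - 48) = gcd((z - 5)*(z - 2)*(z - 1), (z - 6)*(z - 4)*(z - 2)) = z - 2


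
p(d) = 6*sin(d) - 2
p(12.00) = -5.22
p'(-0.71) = 4.55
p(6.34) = -1.66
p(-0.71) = -5.91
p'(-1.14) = 2.51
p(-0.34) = -4.00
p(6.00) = -3.68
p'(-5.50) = 4.25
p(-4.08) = 2.84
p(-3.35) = -0.76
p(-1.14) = -7.45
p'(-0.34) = 5.66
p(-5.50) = 2.23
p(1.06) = 3.23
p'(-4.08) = -3.55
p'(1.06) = 2.93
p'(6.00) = 5.76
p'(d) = 6*cos(d)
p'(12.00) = 5.06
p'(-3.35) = -5.87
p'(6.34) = 5.99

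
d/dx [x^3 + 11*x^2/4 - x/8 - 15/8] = 3*x^2 + 11*x/2 - 1/8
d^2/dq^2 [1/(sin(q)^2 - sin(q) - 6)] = (4*sin(q)^4 - 3*sin(q)^3 + 19*sin(q)^2 - 14)/(sin(q) + cos(q)^2 + 5)^3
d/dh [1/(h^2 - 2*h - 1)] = 2*(1 - h)/(-h^2 + 2*h + 1)^2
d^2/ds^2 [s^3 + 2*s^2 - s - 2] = 6*s + 4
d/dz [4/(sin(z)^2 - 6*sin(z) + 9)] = -8*cos(z)/(sin(z) - 3)^3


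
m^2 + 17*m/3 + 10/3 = (m + 2/3)*(m + 5)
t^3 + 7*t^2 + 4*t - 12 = (t - 1)*(t + 2)*(t + 6)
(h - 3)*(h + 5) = h^2 + 2*h - 15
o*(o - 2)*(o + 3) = o^3 + o^2 - 6*o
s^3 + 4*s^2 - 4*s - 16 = (s - 2)*(s + 2)*(s + 4)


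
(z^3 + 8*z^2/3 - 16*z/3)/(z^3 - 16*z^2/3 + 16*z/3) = (z + 4)/(z - 4)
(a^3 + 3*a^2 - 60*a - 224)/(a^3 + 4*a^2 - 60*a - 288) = (a^2 + 11*a + 28)/(a^2 + 12*a + 36)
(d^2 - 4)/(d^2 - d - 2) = (d + 2)/(d + 1)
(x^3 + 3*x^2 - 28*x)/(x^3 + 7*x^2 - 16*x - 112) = x/(x + 4)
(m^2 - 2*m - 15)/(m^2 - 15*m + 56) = (m^2 - 2*m - 15)/(m^2 - 15*m + 56)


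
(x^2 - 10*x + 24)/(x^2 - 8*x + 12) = (x - 4)/(x - 2)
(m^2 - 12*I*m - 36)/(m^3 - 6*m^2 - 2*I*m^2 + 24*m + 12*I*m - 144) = (m - 6*I)/(m^2 + m*(-6 + 4*I) - 24*I)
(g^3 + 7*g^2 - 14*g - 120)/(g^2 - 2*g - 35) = (g^2 + 2*g - 24)/(g - 7)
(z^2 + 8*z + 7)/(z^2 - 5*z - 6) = (z + 7)/(z - 6)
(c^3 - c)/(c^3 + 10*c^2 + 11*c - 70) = (c^3 - c)/(c^3 + 10*c^2 + 11*c - 70)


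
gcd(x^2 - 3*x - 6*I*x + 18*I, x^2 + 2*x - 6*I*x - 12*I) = x - 6*I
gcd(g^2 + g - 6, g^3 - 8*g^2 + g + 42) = 1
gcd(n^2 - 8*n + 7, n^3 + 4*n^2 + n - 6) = n - 1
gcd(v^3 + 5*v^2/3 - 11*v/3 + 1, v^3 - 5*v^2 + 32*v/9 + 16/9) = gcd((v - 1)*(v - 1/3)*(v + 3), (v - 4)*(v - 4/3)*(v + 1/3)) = 1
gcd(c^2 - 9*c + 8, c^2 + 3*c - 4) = c - 1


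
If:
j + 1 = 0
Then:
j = -1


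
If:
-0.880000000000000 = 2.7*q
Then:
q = -0.33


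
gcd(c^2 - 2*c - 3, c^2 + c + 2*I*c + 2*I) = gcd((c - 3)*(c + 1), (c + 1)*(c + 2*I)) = c + 1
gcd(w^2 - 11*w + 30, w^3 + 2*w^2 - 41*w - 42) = w - 6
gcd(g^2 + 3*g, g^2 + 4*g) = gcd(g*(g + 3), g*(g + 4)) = g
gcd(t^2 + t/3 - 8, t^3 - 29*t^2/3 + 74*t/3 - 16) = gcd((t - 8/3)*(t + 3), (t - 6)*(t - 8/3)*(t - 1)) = t - 8/3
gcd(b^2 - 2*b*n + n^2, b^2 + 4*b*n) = 1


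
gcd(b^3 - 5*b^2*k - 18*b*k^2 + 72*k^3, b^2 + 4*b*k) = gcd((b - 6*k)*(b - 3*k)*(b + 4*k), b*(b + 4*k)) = b + 4*k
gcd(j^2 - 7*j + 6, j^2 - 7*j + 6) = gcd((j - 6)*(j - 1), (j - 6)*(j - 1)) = j^2 - 7*j + 6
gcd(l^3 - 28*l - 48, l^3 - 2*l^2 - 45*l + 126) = l - 6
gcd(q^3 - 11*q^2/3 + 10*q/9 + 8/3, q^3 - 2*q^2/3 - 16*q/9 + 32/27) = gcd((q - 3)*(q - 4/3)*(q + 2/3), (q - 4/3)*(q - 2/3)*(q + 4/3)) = q - 4/3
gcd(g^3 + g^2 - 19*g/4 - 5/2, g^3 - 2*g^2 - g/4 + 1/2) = g^2 - 3*g/2 - 1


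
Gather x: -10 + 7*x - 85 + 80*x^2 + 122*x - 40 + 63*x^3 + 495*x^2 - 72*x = 63*x^3 + 575*x^2 + 57*x - 135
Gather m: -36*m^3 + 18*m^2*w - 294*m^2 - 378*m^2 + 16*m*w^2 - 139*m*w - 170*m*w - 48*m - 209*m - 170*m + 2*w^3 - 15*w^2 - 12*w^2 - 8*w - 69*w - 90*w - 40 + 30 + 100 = -36*m^3 + m^2*(18*w - 672) + m*(16*w^2 - 309*w - 427) + 2*w^3 - 27*w^2 - 167*w + 90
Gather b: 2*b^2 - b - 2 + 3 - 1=2*b^2 - b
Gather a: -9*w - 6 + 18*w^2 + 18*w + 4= 18*w^2 + 9*w - 2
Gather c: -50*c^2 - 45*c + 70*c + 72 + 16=-50*c^2 + 25*c + 88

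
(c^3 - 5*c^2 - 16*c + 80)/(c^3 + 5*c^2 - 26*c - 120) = (c - 4)/(c + 6)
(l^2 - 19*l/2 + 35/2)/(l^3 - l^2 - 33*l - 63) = (l - 5/2)/(l^2 + 6*l + 9)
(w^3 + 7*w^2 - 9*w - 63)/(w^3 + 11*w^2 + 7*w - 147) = (w + 3)/(w + 7)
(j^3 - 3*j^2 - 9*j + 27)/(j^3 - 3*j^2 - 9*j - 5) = (-j^3 + 3*j^2 + 9*j - 27)/(-j^3 + 3*j^2 + 9*j + 5)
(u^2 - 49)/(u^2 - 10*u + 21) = (u + 7)/(u - 3)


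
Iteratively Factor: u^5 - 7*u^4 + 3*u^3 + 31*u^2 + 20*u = (u - 5)*(u^4 - 2*u^3 - 7*u^2 - 4*u) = (u - 5)*(u - 4)*(u^3 + 2*u^2 + u) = (u - 5)*(u - 4)*(u + 1)*(u^2 + u) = u*(u - 5)*(u - 4)*(u + 1)*(u + 1)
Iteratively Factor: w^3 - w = (w)*(w^2 - 1) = w*(w + 1)*(w - 1)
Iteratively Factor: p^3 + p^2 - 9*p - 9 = (p - 3)*(p^2 + 4*p + 3) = (p - 3)*(p + 3)*(p + 1)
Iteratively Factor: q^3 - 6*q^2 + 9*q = (q - 3)*(q^2 - 3*q) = (q - 3)^2*(q)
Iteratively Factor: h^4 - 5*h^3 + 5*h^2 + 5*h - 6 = (h - 1)*(h^3 - 4*h^2 + h + 6) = (h - 3)*(h - 1)*(h^2 - h - 2) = (h - 3)*(h - 2)*(h - 1)*(h + 1)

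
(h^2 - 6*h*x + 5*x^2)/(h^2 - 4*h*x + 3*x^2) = (-h + 5*x)/(-h + 3*x)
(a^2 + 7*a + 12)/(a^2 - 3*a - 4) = (a^2 + 7*a + 12)/(a^2 - 3*a - 4)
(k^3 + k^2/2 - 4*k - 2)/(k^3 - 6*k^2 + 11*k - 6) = (k^2 + 5*k/2 + 1)/(k^2 - 4*k + 3)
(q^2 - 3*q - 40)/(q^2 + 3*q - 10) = (q - 8)/(q - 2)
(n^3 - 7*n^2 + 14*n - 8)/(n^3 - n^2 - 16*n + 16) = (n - 2)/(n + 4)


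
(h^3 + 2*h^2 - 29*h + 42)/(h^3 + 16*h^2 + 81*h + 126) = (h^2 - 5*h + 6)/(h^2 + 9*h + 18)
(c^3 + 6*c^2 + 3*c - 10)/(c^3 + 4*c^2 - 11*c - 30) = (c - 1)/(c - 3)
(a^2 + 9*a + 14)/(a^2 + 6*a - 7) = (a + 2)/(a - 1)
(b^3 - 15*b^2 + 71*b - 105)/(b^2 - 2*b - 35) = (b^2 - 8*b + 15)/(b + 5)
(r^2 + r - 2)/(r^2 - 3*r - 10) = (r - 1)/(r - 5)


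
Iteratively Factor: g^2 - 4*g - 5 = (g - 5)*(g + 1)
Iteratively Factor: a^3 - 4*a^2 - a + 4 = (a - 4)*(a^2 - 1) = (a - 4)*(a - 1)*(a + 1)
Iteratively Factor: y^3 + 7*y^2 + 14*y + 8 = (y + 4)*(y^2 + 3*y + 2) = (y + 1)*(y + 4)*(y + 2)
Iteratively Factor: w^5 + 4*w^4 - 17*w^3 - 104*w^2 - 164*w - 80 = (w + 1)*(w^4 + 3*w^3 - 20*w^2 - 84*w - 80) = (w - 5)*(w + 1)*(w^3 + 8*w^2 + 20*w + 16) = (w - 5)*(w + 1)*(w + 2)*(w^2 + 6*w + 8) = (w - 5)*(w + 1)*(w + 2)^2*(w + 4)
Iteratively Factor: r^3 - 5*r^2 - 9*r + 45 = (r - 5)*(r^2 - 9) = (r - 5)*(r + 3)*(r - 3)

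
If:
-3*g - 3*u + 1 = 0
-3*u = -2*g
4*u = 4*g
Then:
No Solution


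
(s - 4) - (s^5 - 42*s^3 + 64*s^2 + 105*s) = -s^5 + 42*s^3 - 64*s^2 - 104*s - 4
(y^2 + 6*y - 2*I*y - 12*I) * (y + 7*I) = y^3 + 6*y^2 + 5*I*y^2 + 14*y + 30*I*y + 84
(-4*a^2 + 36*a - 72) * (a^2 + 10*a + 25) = -4*a^4 - 4*a^3 + 188*a^2 + 180*a - 1800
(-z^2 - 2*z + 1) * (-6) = 6*z^2 + 12*z - 6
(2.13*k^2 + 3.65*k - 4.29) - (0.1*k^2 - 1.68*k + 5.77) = 2.03*k^2 + 5.33*k - 10.06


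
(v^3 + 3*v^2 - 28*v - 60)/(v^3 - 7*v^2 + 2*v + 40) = (v + 6)/(v - 4)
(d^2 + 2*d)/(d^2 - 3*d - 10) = d/(d - 5)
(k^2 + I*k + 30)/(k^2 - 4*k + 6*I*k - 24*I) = (k - 5*I)/(k - 4)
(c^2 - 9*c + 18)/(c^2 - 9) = (c - 6)/(c + 3)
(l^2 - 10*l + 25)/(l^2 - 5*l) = (l - 5)/l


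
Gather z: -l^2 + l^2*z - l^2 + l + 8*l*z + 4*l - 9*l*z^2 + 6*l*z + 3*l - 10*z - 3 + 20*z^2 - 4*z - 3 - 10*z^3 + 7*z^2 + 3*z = -2*l^2 + 8*l - 10*z^3 + z^2*(27 - 9*l) + z*(l^2 + 14*l - 11) - 6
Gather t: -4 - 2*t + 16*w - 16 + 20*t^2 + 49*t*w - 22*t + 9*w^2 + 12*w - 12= 20*t^2 + t*(49*w - 24) + 9*w^2 + 28*w - 32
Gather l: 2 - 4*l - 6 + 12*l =8*l - 4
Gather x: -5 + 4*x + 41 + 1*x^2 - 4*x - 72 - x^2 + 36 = 0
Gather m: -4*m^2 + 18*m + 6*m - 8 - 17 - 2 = -4*m^2 + 24*m - 27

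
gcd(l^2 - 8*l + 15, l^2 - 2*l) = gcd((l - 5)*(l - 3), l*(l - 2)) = 1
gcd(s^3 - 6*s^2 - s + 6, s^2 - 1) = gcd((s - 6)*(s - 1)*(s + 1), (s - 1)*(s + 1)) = s^2 - 1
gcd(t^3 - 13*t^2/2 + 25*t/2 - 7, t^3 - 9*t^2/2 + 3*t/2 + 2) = t - 1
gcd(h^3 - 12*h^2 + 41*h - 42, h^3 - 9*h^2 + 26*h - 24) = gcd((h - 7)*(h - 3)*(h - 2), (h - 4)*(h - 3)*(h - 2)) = h^2 - 5*h + 6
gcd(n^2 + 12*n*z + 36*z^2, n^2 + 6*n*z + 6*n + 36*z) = n + 6*z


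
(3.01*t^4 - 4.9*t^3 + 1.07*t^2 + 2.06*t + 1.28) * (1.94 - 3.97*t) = -11.9497*t^5 + 25.2924*t^4 - 13.7539*t^3 - 6.1024*t^2 - 1.0852*t + 2.4832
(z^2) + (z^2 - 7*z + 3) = 2*z^2 - 7*z + 3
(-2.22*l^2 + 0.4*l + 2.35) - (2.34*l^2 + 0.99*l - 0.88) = -4.56*l^2 - 0.59*l + 3.23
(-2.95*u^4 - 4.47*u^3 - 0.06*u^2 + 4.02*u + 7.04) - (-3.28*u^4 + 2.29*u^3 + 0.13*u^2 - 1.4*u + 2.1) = 0.33*u^4 - 6.76*u^3 - 0.19*u^2 + 5.42*u + 4.94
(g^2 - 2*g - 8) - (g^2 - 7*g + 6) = 5*g - 14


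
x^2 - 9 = (x - 3)*(x + 3)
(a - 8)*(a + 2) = a^2 - 6*a - 16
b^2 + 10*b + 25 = (b + 5)^2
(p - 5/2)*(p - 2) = p^2 - 9*p/2 + 5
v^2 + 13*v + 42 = (v + 6)*(v + 7)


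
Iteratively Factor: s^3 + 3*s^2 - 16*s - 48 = (s - 4)*(s^2 + 7*s + 12) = (s - 4)*(s + 4)*(s + 3)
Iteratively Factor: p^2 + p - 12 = (p + 4)*(p - 3)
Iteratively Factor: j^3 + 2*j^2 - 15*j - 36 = (j + 3)*(j^2 - j - 12) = (j - 4)*(j + 3)*(j + 3)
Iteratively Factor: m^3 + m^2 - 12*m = (m + 4)*(m^2 - 3*m) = (m - 3)*(m + 4)*(m)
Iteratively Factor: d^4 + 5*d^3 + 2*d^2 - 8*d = (d)*(d^3 + 5*d^2 + 2*d - 8) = d*(d + 2)*(d^2 + 3*d - 4) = d*(d + 2)*(d + 4)*(d - 1)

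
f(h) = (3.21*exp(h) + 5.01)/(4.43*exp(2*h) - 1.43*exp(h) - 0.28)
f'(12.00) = 0.00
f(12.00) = 0.00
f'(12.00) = 0.00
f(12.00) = 0.00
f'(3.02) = -0.04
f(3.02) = 0.04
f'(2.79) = -0.06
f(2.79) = 0.05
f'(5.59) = -0.00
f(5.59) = 0.00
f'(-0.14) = -11.24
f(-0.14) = 4.27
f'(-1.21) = -25.15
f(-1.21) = -19.10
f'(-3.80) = 1.23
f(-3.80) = -16.40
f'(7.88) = -0.00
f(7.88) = 0.00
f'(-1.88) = -0.82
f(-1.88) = -13.92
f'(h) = (3.21*exp(h) + 5.01)*(-8.86*exp(2*h) + 1.43*exp(h))/(4.43*exp(2*h) - 1.43*exp(h) - 0.28)^2 + 3.21*exp(h)/(4.43*exp(2*h) - 1.43*exp(h) - 0.28) = (-14.2203*exp(2*h) - 44.3886*exp(h) + 6.2655)*exp(h)/(19.6249*exp(4*h) - 12.6698*exp(3*h) - 0.4359*exp(2*h) + 0.8008*exp(h) + 0.0784)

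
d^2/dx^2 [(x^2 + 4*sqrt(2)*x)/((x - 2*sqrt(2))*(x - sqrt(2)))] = 2*(7*sqrt(2)*x^3 - 12*x^2 - 48*sqrt(2)*x + 112)/(x^6 - 9*sqrt(2)*x^5 + 66*x^4 - 126*sqrt(2)*x^3 + 264*x^2 - 144*sqrt(2)*x + 64)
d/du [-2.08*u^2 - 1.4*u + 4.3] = -4.16*u - 1.4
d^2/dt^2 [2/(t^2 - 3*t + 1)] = 4*(-t^2 + 3*t + (2*t - 3)^2 - 1)/(t^2 - 3*t + 1)^3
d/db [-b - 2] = -1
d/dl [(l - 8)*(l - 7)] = 2*l - 15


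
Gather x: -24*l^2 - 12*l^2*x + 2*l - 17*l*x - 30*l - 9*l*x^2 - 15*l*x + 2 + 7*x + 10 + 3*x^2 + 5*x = -24*l^2 - 28*l + x^2*(3 - 9*l) + x*(-12*l^2 - 32*l + 12) + 12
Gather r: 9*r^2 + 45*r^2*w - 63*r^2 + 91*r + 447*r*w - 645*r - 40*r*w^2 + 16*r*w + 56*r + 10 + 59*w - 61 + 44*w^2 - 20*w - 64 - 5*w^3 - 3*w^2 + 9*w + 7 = r^2*(45*w - 54) + r*(-40*w^2 + 463*w - 498) - 5*w^3 + 41*w^2 + 48*w - 108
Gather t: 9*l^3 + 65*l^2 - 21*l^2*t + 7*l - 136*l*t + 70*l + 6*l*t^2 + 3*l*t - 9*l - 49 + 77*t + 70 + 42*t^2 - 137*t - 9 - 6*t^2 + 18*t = 9*l^3 + 65*l^2 + 68*l + t^2*(6*l + 36) + t*(-21*l^2 - 133*l - 42) + 12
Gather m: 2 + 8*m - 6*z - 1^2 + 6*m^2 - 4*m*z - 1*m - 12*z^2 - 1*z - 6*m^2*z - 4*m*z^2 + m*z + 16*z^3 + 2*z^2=m^2*(6 - 6*z) + m*(-4*z^2 - 3*z + 7) + 16*z^3 - 10*z^2 - 7*z + 1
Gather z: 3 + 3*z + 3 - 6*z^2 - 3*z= 6 - 6*z^2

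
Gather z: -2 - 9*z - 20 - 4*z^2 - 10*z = -4*z^2 - 19*z - 22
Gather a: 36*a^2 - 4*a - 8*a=36*a^2 - 12*a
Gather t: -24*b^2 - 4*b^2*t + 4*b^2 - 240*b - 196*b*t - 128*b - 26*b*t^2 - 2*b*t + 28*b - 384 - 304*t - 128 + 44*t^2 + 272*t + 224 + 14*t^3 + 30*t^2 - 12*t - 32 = -20*b^2 - 340*b + 14*t^3 + t^2*(74 - 26*b) + t*(-4*b^2 - 198*b - 44) - 320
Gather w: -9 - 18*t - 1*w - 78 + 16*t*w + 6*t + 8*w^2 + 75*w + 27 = -12*t + 8*w^2 + w*(16*t + 74) - 60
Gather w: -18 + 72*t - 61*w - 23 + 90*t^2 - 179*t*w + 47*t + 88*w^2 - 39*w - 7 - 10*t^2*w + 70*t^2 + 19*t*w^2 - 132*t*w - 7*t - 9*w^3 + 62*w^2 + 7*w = 160*t^2 + 112*t - 9*w^3 + w^2*(19*t + 150) + w*(-10*t^2 - 311*t - 93) - 48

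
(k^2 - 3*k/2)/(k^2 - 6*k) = (k - 3/2)/(k - 6)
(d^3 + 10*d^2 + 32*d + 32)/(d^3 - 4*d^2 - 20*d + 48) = (d^2 + 6*d + 8)/(d^2 - 8*d + 12)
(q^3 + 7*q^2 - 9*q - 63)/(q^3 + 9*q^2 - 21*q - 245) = (q^2 - 9)/(q^2 + 2*q - 35)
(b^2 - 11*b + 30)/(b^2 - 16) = (b^2 - 11*b + 30)/(b^2 - 16)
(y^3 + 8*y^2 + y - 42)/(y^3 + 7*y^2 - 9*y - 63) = (y - 2)/(y - 3)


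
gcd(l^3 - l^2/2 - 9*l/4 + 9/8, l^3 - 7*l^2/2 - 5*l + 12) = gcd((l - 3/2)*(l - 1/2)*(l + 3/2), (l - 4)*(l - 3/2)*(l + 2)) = l - 3/2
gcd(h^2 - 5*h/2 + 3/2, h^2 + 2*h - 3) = h - 1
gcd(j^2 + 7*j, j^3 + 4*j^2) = j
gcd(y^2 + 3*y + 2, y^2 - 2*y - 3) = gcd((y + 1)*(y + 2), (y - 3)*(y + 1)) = y + 1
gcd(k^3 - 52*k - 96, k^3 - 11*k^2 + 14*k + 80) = k^2 - 6*k - 16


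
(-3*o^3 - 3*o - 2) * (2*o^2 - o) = -6*o^5 + 3*o^4 - 6*o^3 - o^2 + 2*o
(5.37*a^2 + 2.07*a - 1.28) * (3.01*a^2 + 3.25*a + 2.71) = 16.1637*a^4 + 23.6832*a^3 + 17.4274*a^2 + 1.4497*a - 3.4688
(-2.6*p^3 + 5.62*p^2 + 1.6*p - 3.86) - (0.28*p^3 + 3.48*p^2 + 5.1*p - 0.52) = -2.88*p^3 + 2.14*p^2 - 3.5*p - 3.34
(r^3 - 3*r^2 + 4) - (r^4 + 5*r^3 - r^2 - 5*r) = -r^4 - 4*r^3 - 2*r^2 + 5*r + 4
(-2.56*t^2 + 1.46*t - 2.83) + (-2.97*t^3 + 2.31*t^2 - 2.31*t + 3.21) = -2.97*t^3 - 0.25*t^2 - 0.85*t + 0.38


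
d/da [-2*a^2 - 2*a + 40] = -4*a - 2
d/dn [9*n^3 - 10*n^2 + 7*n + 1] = 27*n^2 - 20*n + 7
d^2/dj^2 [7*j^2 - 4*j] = 14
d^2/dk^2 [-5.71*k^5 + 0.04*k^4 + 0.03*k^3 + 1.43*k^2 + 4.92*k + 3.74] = -114.2*k^3 + 0.48*k^2 + 0.18*k + 2.86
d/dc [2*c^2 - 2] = 4*c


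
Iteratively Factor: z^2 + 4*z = (z + 4)*(z)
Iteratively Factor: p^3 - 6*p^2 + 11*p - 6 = (p - 2)*(p^2 - 4*p + 3) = (p - 2)*(p - 1)*(p - 3)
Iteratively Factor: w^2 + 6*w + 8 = (w + 2)*(w + 4)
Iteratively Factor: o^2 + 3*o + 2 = (o + 1)*(o + 2)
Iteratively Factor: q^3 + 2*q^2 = (q + 2)*(q^2) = q*(q + 2)*(q)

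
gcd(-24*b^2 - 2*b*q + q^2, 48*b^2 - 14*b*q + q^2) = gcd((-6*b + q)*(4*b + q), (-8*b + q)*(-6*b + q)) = -6*b + q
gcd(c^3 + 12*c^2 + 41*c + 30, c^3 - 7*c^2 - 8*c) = c + 1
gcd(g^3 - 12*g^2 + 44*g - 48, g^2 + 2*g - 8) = g - 2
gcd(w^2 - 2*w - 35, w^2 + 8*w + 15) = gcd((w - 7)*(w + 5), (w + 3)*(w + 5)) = w + 5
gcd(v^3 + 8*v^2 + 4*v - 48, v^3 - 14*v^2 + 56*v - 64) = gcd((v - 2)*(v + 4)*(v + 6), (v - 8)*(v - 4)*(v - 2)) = v - 2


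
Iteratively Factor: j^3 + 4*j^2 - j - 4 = (j + 4)*(j^2 - 1) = (j - 1)*(j + 4)*(j + 1)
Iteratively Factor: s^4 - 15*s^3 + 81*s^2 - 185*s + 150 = (s - 5)*(s^3 - 10*s^2 + 31*s - 30) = (s - 5)*(s - 2)*(s^2 - 8*s + 15) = (s - 5)^2*(s - 2)*(s - 3)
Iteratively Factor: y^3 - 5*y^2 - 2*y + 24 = (y + 2)*(y^2 - 7*y + 12) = (y - 3)*(y + 2)*(y - 4)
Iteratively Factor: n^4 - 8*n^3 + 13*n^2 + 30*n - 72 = (n - 4)*(n^3 - 4*n^2 - 3*n + 18) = (n - 4)*(n - 3)*(n^2 - n - 6) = (n - 4)*(n - 3)*(n + 2)*(n - 3)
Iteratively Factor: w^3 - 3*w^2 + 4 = (w - 2)*(w^2 - w - 2) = (w - 2)^2*(w + 1)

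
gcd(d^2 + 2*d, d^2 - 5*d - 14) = d + 2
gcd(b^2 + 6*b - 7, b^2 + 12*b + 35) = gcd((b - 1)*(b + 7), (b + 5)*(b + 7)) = b + 7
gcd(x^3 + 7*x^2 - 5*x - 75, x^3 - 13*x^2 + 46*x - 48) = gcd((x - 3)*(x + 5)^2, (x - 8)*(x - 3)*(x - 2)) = x - 3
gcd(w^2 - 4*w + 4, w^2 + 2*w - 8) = w - 2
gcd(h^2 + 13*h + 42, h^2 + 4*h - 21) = h + 7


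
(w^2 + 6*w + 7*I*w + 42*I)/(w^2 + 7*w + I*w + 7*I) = (w^2 + w*(6 + 7*I) + 42*I)/(w^2 + w*(7 + I) + 7*I)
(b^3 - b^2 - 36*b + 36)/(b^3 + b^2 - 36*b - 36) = (b - 1)/(b + 1)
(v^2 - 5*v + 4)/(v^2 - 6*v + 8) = (v - 1)/(v - 2)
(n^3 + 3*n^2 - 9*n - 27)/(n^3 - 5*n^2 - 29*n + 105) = (n^2 + 6*n + 9)/(n^2 - 2*n - 35)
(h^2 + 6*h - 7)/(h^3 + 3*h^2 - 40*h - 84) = (h - 1)/(h^2 - 4*h - 12)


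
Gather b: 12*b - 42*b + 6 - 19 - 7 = -30*b - 20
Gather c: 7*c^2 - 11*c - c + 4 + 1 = 7*c^2 - 12*c + 5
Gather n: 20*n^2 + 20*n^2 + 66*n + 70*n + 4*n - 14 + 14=40*n^2 + 140*n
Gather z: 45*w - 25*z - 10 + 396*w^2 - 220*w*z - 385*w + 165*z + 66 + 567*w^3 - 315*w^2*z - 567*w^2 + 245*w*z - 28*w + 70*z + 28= 567*w^3 - 171*w^2 - 368*w + z*(-315*w^2 + 25*w + 210) + 84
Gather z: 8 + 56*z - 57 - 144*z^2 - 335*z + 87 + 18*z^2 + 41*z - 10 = -126*z^2 - 238*z + 28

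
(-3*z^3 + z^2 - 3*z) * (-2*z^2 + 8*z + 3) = 6*z^5 - 26*z^4 + 5*z^3 - 21*z^2 - 9*z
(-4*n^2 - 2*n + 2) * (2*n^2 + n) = -8*n^4 - 8*n^3 + 2*n^2 + 2*n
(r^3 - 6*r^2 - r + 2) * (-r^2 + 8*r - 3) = -r^5 + 14*r^4 - 50*r^3 + 8*r^2 + 19*r - 6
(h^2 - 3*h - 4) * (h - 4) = h^3 - 7*h^2 + 8*h + 16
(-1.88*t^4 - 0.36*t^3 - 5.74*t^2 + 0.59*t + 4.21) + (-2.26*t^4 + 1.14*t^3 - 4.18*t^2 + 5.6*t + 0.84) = -4.14*t^4 + 0.78*t^3 - 9.92*t^2 + 6.19*t + 5.05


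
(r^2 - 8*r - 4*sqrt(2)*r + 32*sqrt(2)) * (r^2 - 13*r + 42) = r^4 - 21*r^3 - 4*sqrt(2)*r^3 + 84*sqrt(2)*r^2 + 146*r^2 - 584*sqrt(2)*r - 336*r + 1344*sqrt(2)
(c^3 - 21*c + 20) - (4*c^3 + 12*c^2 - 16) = -3*c^3 - 12*c^2 - 21*c + 36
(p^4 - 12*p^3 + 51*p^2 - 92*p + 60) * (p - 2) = p^5 - 14*p^4 + 75*p^3 - 194*p^2 + 244*p - 120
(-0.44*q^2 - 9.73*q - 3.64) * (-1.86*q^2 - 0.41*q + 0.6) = 0.8184*q^4 + 18.2782*q^3 + 10.4957*q^2 - 4.3456*q - 2.184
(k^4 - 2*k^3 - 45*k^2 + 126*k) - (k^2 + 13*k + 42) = k^4 - 2*k^3 - 46*k^2 + 113*k - 42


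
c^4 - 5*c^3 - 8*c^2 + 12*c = c*(c - 6)*(c - 1)*(c + 2)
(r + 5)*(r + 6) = r^2 + 11*r + 30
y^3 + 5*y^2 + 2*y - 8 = (y - 1)*(y + 2)*(y + 4)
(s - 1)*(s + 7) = s^2 + 6*s - 7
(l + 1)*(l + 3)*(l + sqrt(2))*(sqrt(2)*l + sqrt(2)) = sqrt(2)*l^4 + 2*l^3 + 5*sqrt(2)*l^3 + 7*sqrt(2)*l^2 + 10*l^2 + 3*sqrt(2)*l + 14*l + 6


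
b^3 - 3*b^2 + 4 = (b - 2)^2*(b + 1)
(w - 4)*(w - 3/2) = w^2 - 11*w/2 + 6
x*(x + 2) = x^2 + 2*x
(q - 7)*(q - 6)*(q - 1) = q^3 - 14*q^2 + 55*q - 42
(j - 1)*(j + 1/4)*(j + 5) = j^3 + 17*j^2/4 - 4*j - 5/4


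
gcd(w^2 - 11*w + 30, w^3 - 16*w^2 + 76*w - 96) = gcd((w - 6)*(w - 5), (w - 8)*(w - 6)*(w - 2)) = w - 6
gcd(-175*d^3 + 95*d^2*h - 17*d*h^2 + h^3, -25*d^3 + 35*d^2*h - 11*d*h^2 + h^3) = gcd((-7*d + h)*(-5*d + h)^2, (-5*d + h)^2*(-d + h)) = 25*d^2 - 10*d*h + h^2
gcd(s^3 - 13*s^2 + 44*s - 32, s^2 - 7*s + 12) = s - 4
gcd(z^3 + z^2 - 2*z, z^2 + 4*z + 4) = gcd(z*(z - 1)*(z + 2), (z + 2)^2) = z + 2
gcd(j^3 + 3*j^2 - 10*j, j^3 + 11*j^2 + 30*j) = j^2 + 5*j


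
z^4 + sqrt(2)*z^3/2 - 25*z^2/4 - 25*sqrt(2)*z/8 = z*(z - 5/2)*(z + 5/2)*(z + sqrt(2)/2)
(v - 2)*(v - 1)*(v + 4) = v^3 + v^2 - 10*v + 8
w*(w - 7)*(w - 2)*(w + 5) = w^4 - 4*w^3 - 31*w^2 + 70*w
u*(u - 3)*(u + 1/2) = u^3 - 5*u^2/2 - 3*u/2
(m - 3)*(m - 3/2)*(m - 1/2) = m^3 - 5*m^2 + 27*m/4 - 9/4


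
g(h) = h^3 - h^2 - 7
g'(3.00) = 21.00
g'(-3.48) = 43.29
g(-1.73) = -15.17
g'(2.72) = 16.76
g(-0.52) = -7.41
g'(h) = 3*h^2 - 2*h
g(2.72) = 5.73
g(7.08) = 297.77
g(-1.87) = -17.04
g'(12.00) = 408.00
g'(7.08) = 136.22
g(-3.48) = -61.25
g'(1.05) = 1.21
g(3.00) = 11.00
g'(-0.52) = 1.85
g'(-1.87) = 14.23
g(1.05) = -6.94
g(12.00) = 1577.00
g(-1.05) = -9.26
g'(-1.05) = 5.41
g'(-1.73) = 12.44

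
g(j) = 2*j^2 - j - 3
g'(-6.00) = -25.00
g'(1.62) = 5.48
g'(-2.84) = -12.36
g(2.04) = 3.28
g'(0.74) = 1.96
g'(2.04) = 7.16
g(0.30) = -3.12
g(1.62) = 0.63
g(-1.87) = 5.86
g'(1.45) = 4.80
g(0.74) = -2.64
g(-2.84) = 15.97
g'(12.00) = 47.00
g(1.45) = -0.24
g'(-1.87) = -8.48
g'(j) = 4*j - 1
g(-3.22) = 20.96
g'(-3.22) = -13.88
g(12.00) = 273.00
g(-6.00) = 75.00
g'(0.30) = 0.20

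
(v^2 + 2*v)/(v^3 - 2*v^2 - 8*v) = 1/(v - 4)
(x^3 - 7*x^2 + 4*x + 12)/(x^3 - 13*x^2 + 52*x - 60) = (x + 1)/(x - 5)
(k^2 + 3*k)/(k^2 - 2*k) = (k + 3)/(k - 2)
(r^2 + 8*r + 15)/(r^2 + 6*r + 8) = (r^2 + 8*r + 15)/(r^2 + 6*r + 8)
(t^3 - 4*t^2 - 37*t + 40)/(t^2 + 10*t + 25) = (t^2 - 9*t + 8)/(t + 5)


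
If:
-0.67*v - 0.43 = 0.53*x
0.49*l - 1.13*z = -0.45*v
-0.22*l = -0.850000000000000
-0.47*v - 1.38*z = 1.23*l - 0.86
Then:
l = 3.86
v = -6.09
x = 6.88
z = -0.75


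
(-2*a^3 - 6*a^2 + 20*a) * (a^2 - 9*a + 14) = -2*a^5 + 12*a^4 + 46*a^3 - 264*a^2 + 280*a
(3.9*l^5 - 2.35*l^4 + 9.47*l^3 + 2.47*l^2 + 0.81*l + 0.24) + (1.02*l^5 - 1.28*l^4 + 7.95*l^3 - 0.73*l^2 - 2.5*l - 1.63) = 4.92*l^5 - 3.63*l^4 + 17.42*l^3 + 1.74*l^2 - 1.69*l - 1.39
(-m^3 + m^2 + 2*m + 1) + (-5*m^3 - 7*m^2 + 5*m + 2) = -6*m^3 - 6*m^2 + 7*m + 3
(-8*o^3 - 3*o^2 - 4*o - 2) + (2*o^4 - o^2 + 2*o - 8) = 2*o^4 - 8*o^3 - 4*o^2 - 2*o - 10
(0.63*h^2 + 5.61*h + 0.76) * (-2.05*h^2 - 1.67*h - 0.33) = -1.2915*h^4 - 12.5526*h^3 - 11.1346*h^2 - 3.1205*h - 0.2508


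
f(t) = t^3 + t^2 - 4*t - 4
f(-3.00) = -10.00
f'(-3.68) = 29.27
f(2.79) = 14.34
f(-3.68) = -25.57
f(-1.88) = 0.41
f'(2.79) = 24.93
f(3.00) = 20.00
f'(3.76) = 45.93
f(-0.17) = -3.30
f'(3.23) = 33.76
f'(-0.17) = -4.25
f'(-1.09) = -2.62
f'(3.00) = 29.00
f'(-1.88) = 2.84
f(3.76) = 48.25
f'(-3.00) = 17.00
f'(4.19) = 57.05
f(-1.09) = 0.25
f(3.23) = 27.21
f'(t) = 3*t^2 + 2*t - 4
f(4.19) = 70.36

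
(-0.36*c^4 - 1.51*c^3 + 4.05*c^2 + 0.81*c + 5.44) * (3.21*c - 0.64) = -1.1556*c^5 - 4.6167*c^4 + 13.9669*c^3 + 0.00810000000000022*c^2 + 16.944*c - 3.4816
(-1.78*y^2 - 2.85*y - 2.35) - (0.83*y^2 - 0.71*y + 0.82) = -2.61*y^2 - 2.14*y - 3.17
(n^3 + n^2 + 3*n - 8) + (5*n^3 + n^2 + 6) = 6*n^3 + 2*n^2 + 3*n - 2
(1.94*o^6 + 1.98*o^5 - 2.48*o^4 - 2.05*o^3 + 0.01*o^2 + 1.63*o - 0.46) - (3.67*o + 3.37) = 1.94*o^6 + 1.98*o^5 - 2.48*o^4 - 2.05*o^3 + 0.01*o^2 - 2.04*o - 3.83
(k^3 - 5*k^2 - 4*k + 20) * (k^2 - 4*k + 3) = k^5 - 9*k^4 + 19*k^3 + 21*k^2 - 92*k + 60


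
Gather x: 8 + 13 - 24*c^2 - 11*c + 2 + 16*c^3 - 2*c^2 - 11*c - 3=16*c^3 - 26*c^2 - 22*c + 20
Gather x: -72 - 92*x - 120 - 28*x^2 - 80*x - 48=-28*x^2 - 172*x - 240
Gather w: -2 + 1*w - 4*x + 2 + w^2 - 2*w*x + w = w^2 + w*(2 - 2*x) - 4*x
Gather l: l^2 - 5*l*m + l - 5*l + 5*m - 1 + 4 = l^2 + l*(-5*m - 4) + 5*m + 3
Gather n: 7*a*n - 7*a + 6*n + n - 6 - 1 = -7*a + n*(7*a + 7) - 7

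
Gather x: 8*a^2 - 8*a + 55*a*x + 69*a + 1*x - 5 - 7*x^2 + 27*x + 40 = 8*a^2 + 61*a - 7*x^2 + x*(55*a + 28) + 35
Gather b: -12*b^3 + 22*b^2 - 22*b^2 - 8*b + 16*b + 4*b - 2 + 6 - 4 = -12*b^3 + 12*b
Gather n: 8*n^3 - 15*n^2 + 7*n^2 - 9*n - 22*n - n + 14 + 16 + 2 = 8*n^3 - 8*n^2 - 32*n + 32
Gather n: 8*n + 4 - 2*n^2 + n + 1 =-2*n^2 + 9*n + 5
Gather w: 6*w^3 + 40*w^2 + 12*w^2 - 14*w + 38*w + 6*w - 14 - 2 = 6*w^3 + 52*w^2 + 30*w - 16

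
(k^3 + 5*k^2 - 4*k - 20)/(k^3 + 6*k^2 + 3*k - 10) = (k - 2)/(k - 1)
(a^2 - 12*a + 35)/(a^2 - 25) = (a - 7)/(a + 5)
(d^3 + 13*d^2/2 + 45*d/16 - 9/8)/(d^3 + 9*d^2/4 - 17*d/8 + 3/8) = (4*d^2 + 27*d + 18)/(2*(2*d^2 + 5*d - 3))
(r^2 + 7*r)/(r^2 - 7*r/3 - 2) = 3*r*(r + 7)/(3*r^2 - 7*r - 6)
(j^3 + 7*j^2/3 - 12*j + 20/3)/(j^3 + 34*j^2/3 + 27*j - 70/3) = (j - 2)/(j + 7)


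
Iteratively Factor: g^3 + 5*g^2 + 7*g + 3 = (g + 3)*(g^2 + 2*g + 1) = (g + 1)*(g + 3)*(g + 1)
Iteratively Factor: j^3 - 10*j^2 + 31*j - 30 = (j - 5)*(j^2 - 5*j + 6) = (j - 5)*(j - 3)*(j - 2)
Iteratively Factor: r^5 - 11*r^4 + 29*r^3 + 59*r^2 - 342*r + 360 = (r + 3)*(r^4 - 14*r^3 + 71*r^2 - 154*r + 120) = (r - 5)*(r + 3)*(r^3 - 9*r^2 + 26*r - 24) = (r - 5)*(r - 4)*(r + 3)*(r^2 - 5*r + 6) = (r - 5)*(r - 4)*(r - 2)*(r + 3)*(r - 3)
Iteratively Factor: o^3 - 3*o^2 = (o)*(o^2 - 3*o) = o*(o - 3)*(o)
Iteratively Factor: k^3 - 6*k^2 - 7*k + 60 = (k + 3)*(k^2 - 9*k + 20) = (k - 4)*(k + 3)*(k - 5)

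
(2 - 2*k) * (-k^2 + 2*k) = 2*k^3 - 6*k^2 + 4*k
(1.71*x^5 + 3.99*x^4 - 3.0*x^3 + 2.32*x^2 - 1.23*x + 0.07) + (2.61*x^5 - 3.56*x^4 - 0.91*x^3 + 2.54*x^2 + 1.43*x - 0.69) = 4.32*x^5 + 0.43*x^4 - 3.91*x^3 + 4.86*x^2 + 0.2*x - 0.62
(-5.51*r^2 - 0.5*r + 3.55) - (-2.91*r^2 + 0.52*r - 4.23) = -2.6*r^2 - 1.02*r + 7.78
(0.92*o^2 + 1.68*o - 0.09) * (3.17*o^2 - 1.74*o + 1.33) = 2.9164*o^4 + 3.7248*o^3 - 1.9849*o^2 + 2.391*o - 0.1197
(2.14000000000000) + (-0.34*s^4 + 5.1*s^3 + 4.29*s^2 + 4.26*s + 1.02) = -0.34*s^4 + 5.1*s^3 + 4.29*s^2 + 4.26*s + 3.16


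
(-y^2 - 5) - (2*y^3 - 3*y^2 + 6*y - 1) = -2*y^3 + 2*y^2 - 6*y - 4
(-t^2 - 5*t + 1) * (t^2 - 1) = -t^4 - 5*t^3 + 2*t^2 + 5*t - 1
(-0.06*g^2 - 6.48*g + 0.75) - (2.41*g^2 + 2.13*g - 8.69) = -2.47*g^2 - 8.61*g + 9.44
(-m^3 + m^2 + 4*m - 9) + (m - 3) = -m^3 + m^2 + 5*m - 12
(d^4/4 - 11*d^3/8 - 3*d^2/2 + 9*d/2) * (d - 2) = d^5/4 - 15*d^4/8 + 5*d^3/4 + 15*d^2/2 - 9*d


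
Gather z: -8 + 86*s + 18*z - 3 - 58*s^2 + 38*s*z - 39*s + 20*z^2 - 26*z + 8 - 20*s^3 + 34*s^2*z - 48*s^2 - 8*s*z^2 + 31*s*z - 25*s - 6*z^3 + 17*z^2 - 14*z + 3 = -20*s^3 - 106*s^2 + 22*s - 6*z^3 + z^2*(37 - 8*s) + z*(34*s^2 + 69*s - 22)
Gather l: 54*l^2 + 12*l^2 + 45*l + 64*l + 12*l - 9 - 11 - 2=66*l^2 + 121*l - 22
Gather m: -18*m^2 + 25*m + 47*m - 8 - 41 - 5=-18*m^2 + 72*m - 54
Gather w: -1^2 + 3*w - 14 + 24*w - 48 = 27*w - 63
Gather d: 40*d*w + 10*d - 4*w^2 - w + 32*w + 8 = d*(40*w + 10) - 4*w^2 + 31*w + 8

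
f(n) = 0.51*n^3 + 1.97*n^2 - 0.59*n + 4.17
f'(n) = 1.53*n^2 + 3.94*n - 0.59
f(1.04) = 6.26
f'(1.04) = 5.16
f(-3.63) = 7.88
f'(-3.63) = 5.27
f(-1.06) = 6.40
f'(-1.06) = -3.05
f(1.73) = 11.69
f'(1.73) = 10.81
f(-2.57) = 10.04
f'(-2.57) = -0.61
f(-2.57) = 10.04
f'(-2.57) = -0.61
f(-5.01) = -7.56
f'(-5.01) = 18.07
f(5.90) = 174.01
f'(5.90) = 75.92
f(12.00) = 1162.05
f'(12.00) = 267.01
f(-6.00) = -31.53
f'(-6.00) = 30.85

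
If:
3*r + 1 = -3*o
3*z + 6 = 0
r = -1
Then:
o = 2/3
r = -1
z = -2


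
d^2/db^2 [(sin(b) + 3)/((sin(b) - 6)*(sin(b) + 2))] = (-sin(b)^5 - 16*sin(b)^4 - 34*sin(b)^3 - 126*sin(b)^2 + 72)/((sin(b) - 6)^3*(sin(b) + 2)^3)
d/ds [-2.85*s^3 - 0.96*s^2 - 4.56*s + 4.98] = -8.55*s^2 - 1.92*s - 4.56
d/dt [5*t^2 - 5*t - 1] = 10*t - 5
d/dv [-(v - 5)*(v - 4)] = 9 - 2*v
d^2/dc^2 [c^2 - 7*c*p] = 2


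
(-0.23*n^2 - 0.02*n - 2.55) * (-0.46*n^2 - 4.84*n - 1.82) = 0.1058*n^4 + 1.1224*n^3 + 1.6884*n^2 + 12.3784*n + 4.641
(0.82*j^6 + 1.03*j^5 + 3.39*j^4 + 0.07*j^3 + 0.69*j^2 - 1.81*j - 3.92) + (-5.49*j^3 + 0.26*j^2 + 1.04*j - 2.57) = 0.82*j^6 + 1.03*j^5 + 3.39*j^4 - 5.42*j^3 + 0.95*j^2 - 0.77*j - 6.49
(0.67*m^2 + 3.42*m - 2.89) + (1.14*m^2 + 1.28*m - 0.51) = 1.81*m^2 + 4.7*m - 3.4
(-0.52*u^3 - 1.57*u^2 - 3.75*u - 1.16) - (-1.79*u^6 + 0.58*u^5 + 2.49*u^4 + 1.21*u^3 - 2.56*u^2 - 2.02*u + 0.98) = 1.79*u^6 - 0.58*u^5 - 2.49*u^4 - 1.73*u^3 + 0.99*u^2 - 1.73*u - 2.14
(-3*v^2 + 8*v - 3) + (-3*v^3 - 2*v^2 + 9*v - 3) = -3*v^3 - 5*v^2 + 17*v - 6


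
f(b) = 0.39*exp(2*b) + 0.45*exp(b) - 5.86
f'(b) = 0.78*exp(2*b) + 0.45*exp(b)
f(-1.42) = -5.73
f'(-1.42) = 0.15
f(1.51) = 4.17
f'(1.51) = 18.02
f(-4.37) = -5.85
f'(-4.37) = 0.01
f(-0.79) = -5.58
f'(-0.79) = 0.36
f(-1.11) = -5.67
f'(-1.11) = 0.23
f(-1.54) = -5.75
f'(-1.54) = 0.13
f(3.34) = 317.40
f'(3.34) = 633.83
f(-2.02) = -5.79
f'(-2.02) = 0.07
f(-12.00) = -5.86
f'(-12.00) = 0.00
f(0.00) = -5.02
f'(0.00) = 1.23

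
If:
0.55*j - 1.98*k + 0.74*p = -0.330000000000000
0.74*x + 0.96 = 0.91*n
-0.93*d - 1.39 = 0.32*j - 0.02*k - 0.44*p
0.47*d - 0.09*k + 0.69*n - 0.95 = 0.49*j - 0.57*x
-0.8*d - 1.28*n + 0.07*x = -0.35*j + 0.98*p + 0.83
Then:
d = -0.544643910643381*x - 1.61985776660461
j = 1.69537491962178*x - 1.83688920887833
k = 0.493139472020464*x - 0.926059444907719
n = 0.813186813186813*x + 1.05494505494505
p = 0.0594053362277607*x - 1.55852518383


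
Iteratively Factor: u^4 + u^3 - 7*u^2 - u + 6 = (u + 3)*(u^3 - 2*u^2 - u + 2) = (u + 1)*(u + 3)*(u^2 - 3*u + 2) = (u - 1)*(u + 1)*(u + 3)*(u - 2)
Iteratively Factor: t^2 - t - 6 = (t + 2)*(t - 3)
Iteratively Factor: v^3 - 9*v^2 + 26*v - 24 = (v - 3)*(v^2 - 6*v + 8) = (v - 4)*(v - 3)*(v - 2)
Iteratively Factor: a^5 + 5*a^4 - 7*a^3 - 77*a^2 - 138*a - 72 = (a + 3)*(a^4 + 2*a^3 - 13*a^2 - 38*a - 24) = (a + 1)*(a + 3)*(a^3 + a^2 - 14*a - 24) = (a + 1)*(a + 3)^2*(a^2 - 2*a - 8) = (a - 4)*(a + 1)*(a + 3)^2*(a + 2)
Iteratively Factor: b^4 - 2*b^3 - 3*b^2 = (b)*(b^3 - 2*b^2 - 3*b) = b*(b + 1)*(b^2 - 3*b) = b*(b - 3)*(b + 1)*(b)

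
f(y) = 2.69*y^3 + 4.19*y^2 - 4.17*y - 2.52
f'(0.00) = -4.17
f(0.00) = -2.52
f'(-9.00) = 574.08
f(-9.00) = -1586.61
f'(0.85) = 8.78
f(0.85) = -1.39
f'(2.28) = 56.89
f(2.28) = 41.64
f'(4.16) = 170.35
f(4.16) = 246.30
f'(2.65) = 74.71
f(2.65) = 65.91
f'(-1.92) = 9.49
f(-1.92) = 1.89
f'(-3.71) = 75.82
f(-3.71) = -66.74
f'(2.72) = 78.33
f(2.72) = 71.27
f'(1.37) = 22.46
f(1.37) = 6.55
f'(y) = 8.07*y^2 + 8.38*y - 4.17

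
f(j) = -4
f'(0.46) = 0.00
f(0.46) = -4.00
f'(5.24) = 0.00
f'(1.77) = 0.00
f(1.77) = -4.00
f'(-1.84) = 0.00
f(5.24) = -4.00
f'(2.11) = 0.00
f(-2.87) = -4.00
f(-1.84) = -4.00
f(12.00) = -4.00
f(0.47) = -4.00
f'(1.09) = 0.00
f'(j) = 0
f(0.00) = -4.00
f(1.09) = -4.00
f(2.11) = -4.00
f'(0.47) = 0.00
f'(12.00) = 0.00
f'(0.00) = 0.00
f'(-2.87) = 0.00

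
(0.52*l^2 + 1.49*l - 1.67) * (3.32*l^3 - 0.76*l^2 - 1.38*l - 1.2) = 1.7264*l^5 + 4.5516*l^4 - 7.3944*l^3 - 1.411*l^2 + 0.5166*l + 2.004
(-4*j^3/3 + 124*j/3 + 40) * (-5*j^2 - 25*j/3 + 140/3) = 20*j^5/3 + 100*j^4/9 - 2420*j^3/9 - 4900*j^2/9 + 14360*j/9 + 5600/3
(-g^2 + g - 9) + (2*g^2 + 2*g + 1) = g^2 + 3*g - 8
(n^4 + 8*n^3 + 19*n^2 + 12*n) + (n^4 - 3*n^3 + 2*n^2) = 2*n^4 + 5*n^3 + 21*n^2 + 12*n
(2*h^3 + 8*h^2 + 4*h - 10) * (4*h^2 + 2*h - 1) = 8*h^5 + 36*h^4 + 30*h^3 - 40*h^2 - 24*h + 10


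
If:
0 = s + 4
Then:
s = -4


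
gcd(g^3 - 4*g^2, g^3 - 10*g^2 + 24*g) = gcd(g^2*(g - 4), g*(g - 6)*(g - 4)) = g^2 - 4*g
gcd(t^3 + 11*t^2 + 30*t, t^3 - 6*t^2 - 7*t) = t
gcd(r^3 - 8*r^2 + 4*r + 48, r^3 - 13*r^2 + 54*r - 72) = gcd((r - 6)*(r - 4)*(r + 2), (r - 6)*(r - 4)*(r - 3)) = r^2 - 10*r + 24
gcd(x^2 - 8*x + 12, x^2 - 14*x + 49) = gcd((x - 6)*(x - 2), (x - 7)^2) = 1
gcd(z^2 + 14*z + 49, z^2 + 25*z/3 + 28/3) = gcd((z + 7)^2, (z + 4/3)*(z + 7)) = z + 7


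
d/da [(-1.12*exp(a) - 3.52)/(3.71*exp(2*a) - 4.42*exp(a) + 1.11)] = (4.1552*exp(2*a) + 26.1184*exp(a) - 16.8016)*exp(a)/(13.7641*exp(4*a) - 32.7964*exp(3*a) + 27.7726*exp(2*a) - 9.8124*exp(a) + 1.2321)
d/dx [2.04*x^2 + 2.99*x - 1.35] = 4.08*x + 2.99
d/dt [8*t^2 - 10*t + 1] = 16*t - 10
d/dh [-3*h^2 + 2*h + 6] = 2 - 6*h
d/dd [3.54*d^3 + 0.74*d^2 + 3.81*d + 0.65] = 10.62*d^2 + 1.48*d + 3.81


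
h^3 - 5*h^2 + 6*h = h*(h - 3)*(h - 2)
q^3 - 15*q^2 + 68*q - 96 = (q - 8)*(q - 4)*(q - 3)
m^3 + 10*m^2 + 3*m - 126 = (m - 3)*(m + 6)*(m + 7)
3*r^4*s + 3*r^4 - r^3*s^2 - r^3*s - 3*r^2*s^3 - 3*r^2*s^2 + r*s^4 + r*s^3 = (-3*r + s)*(-r + s)*(r + s)*(r*s + r)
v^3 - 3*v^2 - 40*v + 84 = (v - 7)*(v - 2)*(v + 6)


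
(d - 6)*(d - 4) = d^2 - 10*d + 24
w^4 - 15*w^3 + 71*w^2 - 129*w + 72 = (w - 8)*(w - 3)^2*(w - 1)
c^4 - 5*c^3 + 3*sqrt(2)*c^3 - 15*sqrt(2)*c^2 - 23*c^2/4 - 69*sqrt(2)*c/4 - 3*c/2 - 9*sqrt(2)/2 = (c - 6)*(c + 1/2)^2*(c + 3*sqrt(2))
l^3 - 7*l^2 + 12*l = l*(l - 4)*(l - 3)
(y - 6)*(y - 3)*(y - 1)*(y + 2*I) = y^4 - 10*y^3 + 2*I*y^3 + 27*y^2 - 20*I*y^2 - 18*y + 54*I*y - 36*I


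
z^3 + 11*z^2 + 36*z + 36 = (z + 2)*(z + 3)*(z + 6)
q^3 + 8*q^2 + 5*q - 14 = (q - 1)*(q + 2)*(q + 7)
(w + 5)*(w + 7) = w^2 + 12*w + 35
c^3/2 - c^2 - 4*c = c*(c/2 + 1)*(c - 4)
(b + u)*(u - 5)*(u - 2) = b*u^2 - 7*b*u + 10*b + u^3 - 7*u^2 + 10*u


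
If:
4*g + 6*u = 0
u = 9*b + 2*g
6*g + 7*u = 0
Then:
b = 0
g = 0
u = 0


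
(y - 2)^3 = y^3 - 6*y^2 + 12*y - 8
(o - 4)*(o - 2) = o^2 - 6*o + 8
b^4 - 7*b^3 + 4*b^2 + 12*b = b*(b - 6)*(b - 2)*(b + 1)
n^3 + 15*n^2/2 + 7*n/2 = n*(n + 1/2)*(n + 7)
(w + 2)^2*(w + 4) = w^3 + 8*w^2 + 20*w + 16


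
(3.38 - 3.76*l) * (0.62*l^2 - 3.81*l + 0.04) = -2.3312*l^3 + 16.4212*l^2 - 13.0282*l + 0.1352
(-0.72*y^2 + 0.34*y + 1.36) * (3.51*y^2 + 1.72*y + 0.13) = -2.5272*y^4 - 0.0449999999999999*y^3 + 5.2648*y^2 + 2.3834*y + 0.1768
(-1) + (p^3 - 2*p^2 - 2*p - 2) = p^3 - 2*p^2 - 2*p - 3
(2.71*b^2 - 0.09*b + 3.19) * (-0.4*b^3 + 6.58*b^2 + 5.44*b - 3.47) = -1.084*b^5 + 17.8678*b^4 + 12.8742*b^3 + 11.0969*b^2 + 17.6659*b - 11.0693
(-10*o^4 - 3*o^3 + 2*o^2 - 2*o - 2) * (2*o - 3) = -20*o^5 + 24*o^4 + 13*o^3 - 10*o^2 + 2*o + 6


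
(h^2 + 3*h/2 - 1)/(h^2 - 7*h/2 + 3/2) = (h + 2)/(h - 3)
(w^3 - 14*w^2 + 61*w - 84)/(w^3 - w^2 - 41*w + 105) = (w^2 - 11*w + 28)/(w^2 + 2*w - 35)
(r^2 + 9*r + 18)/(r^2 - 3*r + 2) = (r^2 + 9*r + 18)/(r^2 - 3*r + 2)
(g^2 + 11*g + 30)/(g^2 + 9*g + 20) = (g + 6)/(g + 4)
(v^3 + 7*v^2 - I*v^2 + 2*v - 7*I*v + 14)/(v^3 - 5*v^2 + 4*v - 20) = (v^2 + v*(7 + I) + 7*I)/(v^2 + v*(-5 + 2*I) - 10*I)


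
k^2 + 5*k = k*(k + 5)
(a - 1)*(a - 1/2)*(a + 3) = a^3 + 3*a^2/2 - 4*a + 3/2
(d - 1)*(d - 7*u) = d^2 - 7*d*u - d + 7*u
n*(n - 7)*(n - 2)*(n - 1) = n^4 - 10*n^3 + 23*n^2 - 14*n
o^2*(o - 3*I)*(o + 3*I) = o^4 + 9*o^2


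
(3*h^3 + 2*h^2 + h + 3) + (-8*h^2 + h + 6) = 3*h^3 - 6*h^2 + 2*h + 9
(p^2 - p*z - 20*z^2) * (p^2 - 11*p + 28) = p^4 - p^3*z - 11*p^3 - 20*p^2*z^2 + 11*p^2*z + 28*p^2 + 220*p*z^2 - 28*p*z - 560*z^2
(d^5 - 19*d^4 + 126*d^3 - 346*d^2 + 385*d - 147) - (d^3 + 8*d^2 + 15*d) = d^5 - 19*d^4 + 125*d^3 - 354*d^2 + 370*d - 147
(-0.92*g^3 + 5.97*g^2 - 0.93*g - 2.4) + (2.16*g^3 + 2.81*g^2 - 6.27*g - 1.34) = 1.24*g^3 + 8.78*g^2 - 7.2*g - 3.74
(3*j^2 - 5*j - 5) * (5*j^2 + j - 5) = 15*j^4 - 22*j^3 - 45*j^2 + 20*j + 25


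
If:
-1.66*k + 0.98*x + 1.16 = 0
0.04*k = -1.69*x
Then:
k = 0.69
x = -0.02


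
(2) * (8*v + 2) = 16*v + 4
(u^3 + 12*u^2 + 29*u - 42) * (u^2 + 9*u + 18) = u^5 + 21*u^4 + 155*u^3 + 435*u^2 + 144*u - 756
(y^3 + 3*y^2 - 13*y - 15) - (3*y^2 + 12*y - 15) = y^3 - 25*y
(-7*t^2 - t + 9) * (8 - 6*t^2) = 42*t^4 + 6*t^3 - 110*t^2 - 8*t + 72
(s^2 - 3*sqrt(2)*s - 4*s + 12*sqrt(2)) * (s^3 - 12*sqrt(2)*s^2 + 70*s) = s^5 - 15*sqrt(2)*s^4 - 4*s^4 + 60*sqrt(2)*s^3 + 142*s^3 - 568*s^2 - 210*sqrt(2)*s^2 + 840*sqrt(2)*s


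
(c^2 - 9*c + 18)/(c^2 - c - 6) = (c - 6)/(c + 2)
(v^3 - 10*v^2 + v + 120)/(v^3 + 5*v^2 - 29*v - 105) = (v - 8)/(v + 7)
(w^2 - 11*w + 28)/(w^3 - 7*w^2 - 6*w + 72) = (w - 7)/(w^2 - 3*w - 18)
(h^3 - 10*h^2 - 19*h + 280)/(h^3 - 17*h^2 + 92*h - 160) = (h^2 - 2*h - 35)/(h^2 - 9*h + 20)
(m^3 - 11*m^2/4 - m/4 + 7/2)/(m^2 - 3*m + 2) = (4*m^2 - 3*m - 7)/(4*(m - 1))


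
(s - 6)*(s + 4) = s^2 - 2*s - 24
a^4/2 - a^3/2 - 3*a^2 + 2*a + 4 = (a/2 + 1)*(a - 2)^2*(a + 1)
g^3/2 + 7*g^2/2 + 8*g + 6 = (g/2 + 1)*(g + 2)*(g + 3)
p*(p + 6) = p^2 + 6*p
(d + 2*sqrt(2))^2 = d^2 + 4*sqrt(2)*d + 8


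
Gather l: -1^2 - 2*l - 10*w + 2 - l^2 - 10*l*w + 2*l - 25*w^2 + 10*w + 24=-l^2 - 10*l*w - 25*w^2 + 25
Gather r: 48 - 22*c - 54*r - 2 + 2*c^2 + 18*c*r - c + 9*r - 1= 2*c^2 - 23*c + r*(18*c - 45) + 45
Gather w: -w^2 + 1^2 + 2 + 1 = 4 - w^2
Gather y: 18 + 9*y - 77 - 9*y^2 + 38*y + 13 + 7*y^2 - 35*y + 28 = -2*y^2 + 12*y - 18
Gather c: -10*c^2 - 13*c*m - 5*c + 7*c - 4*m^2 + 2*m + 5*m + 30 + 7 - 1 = -10*c^2 + c*(2 - 13*m) - 4*m^2 + 7*m + 36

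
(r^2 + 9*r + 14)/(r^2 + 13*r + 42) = (r + 2)/(r + 6)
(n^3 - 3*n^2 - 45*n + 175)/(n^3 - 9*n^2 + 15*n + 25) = (n + 7)/(n + 1)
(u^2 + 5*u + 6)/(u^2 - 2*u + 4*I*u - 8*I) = (u^2 + 5*u + 6)/(u^2 + u*(-2 + 4*I) - 8*I)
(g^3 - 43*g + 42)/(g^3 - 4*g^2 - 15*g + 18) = (g + 7)/(g + 3)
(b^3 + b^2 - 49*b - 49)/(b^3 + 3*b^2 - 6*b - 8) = (b^2 - 49)/(b^2 + 2*b - 8)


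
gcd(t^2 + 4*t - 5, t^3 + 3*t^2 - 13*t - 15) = t + 5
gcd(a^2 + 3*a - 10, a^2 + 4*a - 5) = a + 5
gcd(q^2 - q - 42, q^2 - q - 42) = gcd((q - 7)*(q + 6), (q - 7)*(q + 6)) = q^2 - q - 42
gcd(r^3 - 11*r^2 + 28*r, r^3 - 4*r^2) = r^2 - 4*r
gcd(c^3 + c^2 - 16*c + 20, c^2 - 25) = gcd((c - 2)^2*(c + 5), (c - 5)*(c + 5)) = c + 5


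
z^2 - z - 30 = (z - 6)*(z + 5)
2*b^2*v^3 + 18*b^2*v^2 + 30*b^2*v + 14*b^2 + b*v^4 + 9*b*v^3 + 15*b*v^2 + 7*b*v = (2*b + v)*(v + 1)*(v + 7)*(b*v + b)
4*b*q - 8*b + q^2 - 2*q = (4*b + q)*(q - 2)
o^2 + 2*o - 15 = (o - 3)*(o + 5)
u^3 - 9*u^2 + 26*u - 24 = (u - 4)*(u - 3)*(u - 2)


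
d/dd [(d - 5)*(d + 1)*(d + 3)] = 3*d^2 - 2*d - 17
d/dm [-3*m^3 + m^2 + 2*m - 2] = -9*m^2 + 2*m + 2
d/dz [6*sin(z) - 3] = 6*cos(z)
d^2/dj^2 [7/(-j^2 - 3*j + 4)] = 14*(j^2 + 3*j - (2*j + 3)^2 - 4)/(j^2 + 3*j - 4)^3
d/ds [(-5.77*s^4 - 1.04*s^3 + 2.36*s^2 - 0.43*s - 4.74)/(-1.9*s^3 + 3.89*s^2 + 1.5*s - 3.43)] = (10.963*s^6 - 44.8906*s^5 - 25.5266*s^4 + 74.4104*s^3 - 11.1037*s^2 + 20.6876*s + 8.5849)/(3.61*s^6 - 14.782*s^5 + 9.4321*s^4 + 24.704*s^3 - 24.4354*s^2 - 10.29*s + 11.7649)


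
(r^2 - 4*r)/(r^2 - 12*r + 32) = r/(r - 8)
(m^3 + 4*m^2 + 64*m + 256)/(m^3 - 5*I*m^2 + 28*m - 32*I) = (m^2 + m*(4 + 8*I) + 32*I)/(m^2 + 3*I*m + 4)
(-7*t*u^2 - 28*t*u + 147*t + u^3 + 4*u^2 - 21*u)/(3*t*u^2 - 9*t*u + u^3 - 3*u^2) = (-7*t*u - 49*t + u^2 + 7*u)/(u*(3*t + u))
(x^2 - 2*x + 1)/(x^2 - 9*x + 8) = (x - 1)/(x - 8)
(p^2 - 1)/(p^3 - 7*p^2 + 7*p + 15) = (p - 1)/(p^2 - 8*p + 15)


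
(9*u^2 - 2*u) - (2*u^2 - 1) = 7*u^2 - 2*u + 1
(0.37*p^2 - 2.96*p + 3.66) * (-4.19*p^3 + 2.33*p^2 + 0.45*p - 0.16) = -1.5503*p^5 + 13.2645*p^4 - 22.0657*p^3 + 7.1366*p^2 + 2.1206*p - 0.5856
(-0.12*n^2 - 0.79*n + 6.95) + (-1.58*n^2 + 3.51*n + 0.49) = -1.7*n^2 + 2.72*n + 7.44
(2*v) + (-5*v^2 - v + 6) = -5*v^2 + v + 6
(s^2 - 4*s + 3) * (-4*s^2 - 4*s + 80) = -4*s^4 + 12*s^3 + 84*s^2 - 332*s + 240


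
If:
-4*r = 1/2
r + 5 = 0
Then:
No Solution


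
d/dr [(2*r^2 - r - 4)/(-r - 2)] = 2*(-r^2 - 4*r - 1)/(r^2 + 4*r + 4)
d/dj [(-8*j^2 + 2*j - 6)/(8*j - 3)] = 2*(-32*j^2 + 24*j + 21)/(64*j^2 - 48*j + 9)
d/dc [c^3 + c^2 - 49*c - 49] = 3*c^2 + 2*c - 49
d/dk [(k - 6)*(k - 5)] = 2*k - 11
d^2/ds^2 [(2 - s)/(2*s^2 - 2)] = (4*s^2*(2 - s) + (3*s - 2)*(s^2 - 1))/(s^2 - 1)^3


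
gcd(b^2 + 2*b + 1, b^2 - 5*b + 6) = 1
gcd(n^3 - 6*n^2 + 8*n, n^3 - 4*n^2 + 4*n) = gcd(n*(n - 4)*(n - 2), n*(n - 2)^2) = n^2 - 2*n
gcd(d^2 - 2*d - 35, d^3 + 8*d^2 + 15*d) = d + 5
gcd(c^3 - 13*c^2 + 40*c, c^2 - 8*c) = c^2 - 8*c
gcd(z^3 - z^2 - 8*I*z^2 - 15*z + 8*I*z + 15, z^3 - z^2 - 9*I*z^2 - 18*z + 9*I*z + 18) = z^2 + z*(-1 - 3*I) + 3*I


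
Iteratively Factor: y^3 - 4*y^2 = (y - 4)*(y^2) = y*(y - 4)*(y)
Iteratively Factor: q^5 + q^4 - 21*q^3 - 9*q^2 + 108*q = (q - 3)*(q^4 + 4*q^3 - 9*q^2 - 36*q) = (q - 3)^2*(q^3 + 7*q^2 + 12*q) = q*(q - 3)^2*(q^2 + 7*q + 12) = q*(q - 3)^2*(q + 3)*(q + 4)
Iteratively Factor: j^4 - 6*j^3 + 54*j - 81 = (j + 3)*(j^3 - 9*j^2 + 27*j - 27) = (j - 3)*(j + 3)*(j^2 - 6*j + 9) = (j - 3)^2*(j + 3)*(j - 3)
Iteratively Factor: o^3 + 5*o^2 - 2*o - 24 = (o - 2)*(o^2 + 7*o + 12) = (o - 2)*(o + 4)*(o + 3)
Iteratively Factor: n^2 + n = (n)*(n + 1)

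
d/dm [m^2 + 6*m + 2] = 2*m + 6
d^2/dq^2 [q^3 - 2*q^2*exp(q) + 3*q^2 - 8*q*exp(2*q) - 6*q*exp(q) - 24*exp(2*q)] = -2*q^2*exp(q) - 32*q*exp(2*q) - 14*q*exp(q) + 6*q - 128*exp(2*q) - 16*exp(q) + 6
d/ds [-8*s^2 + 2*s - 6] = 2 - 16*s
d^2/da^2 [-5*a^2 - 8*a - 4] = -10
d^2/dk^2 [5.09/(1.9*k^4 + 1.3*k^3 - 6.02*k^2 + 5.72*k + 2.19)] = ((-116.052*k^2 - 39.702*k + 61.2836)*(1.9*k^4 + 1.3*k^3 - 6.02*k^2 + 5.72*k + 2.19) + 5.09*(7.6*k^3 + 3.9*k^2 - 12.04*k + 5.72)*(15.2*k^3 + 7.8*k^2 - 24.08*k + 11.44))/(1.9*k^4 + 1.3*k^3 - 6.02*k^2 + 5.72*k + 2.19)^3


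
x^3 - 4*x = x*(x - 2)*(x + 2)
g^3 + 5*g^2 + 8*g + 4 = (g + 1)*(g + 2)^2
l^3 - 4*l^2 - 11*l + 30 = (l - 5)*(l - 2)*(l + 3)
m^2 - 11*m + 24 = (m - 8)*(m - 3)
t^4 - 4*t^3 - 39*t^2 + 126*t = t*(t - 7)*(t - 3)*(t + 6)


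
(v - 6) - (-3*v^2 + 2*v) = 3*v^2 - v - 6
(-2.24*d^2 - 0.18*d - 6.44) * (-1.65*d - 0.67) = 3.696*d^3 + 1.7978*d^2 + 10.7466*d + 4.3148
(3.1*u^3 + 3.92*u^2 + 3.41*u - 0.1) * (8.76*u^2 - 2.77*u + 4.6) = 27.156*u^5 + 25.7522*u^4 + 33.2732*u^3 + 7.7103*u^2 + 15.963*u - 0.46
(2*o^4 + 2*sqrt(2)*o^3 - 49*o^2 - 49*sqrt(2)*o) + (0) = 2*o^4 + 2*sqrt(2)*o^3 - 49*o^2 - 49*sqrt(2)*o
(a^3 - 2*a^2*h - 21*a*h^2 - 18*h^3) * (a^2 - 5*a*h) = a^5 - 7*a^4*h - 11*a^3*h^2 + 87*a^2*h^3 + 90*a*h^4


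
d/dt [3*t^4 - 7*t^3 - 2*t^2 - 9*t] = 12*t^3 - 21*t^2 - 4*t - 9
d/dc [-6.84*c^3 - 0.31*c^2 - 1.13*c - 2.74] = -20.52*c^2 - 0.62*c - 1.13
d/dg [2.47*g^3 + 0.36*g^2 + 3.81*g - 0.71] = 7.41*g^2 + 0.72*g + 3.81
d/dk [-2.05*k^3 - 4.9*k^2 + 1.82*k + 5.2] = -6.15*k^2 - 9.8*k + 1.82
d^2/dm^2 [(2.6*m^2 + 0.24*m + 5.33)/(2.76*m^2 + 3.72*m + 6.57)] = (-49.7329919999999*m^3 - 39.267072*m^2 + 302.233248*m + 166.94352)/(21.024576*m^6 + 85.012416*m^5 + 264.724848*m^4 + 456.211872*m^3 + 630.160236*m^2 + 481.720284*m + 283.593393)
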